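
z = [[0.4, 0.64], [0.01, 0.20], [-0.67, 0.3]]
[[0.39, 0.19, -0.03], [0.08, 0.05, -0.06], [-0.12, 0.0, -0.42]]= z @ [[0.35, 0.1, 0.47], [0.39, 0.24, -0.34]]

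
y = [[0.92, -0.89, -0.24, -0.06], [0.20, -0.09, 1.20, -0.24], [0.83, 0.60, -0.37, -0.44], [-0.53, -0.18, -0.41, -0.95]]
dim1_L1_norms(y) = [2.11, 1.73, 2.24, 2.07]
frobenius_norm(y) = 2.45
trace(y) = -0.49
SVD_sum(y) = [[0.85, -0.23, -0.58, -0.16], [-0.35, 0.10, 0.24, 0.07], [0.63, -0.17, -0.44, -0.12], [-0.01, 0.00, 0.01, 0.00]] + [[0.25, -0.11, 0.37, 0.16],[0.49, -0.23, 0.73, 0.31],[-0.07, 0.03, -0.10, -0.04],[-0.44, 0.2, -0.64, -0.27]] + [[-0.16, -0.52, 0.01, -0.15], [-0.03, -0.10, 0.00, -0.03], [0.20, 0.63, -0.01, 0.18], [-0.16, -0.51, 0.01, -0.14]] + [[-0.01, -0.02, -0.04, 0.09],[0.09, 0.14, 0.23, -0.58],[0.07, 0.11, 0.18, -0.46],[0.08, 0.13, 0.21, -0.54]]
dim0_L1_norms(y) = [2.48, 1.76, 2.22, 1.69]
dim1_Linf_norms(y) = [0.92, 1.2, 0.83, 0.95]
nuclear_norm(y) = 4.85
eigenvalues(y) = [(0.92+0.83j), (0.92-0.83j), (-1.06+0j), (-1.27+0j)]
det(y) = 2.08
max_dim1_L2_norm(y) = 1.3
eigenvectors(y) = [[-0.67+0.00j,-0.67-0.00j,(-0.24+0j),(-0.17+0j)], [(0.04+0.52j),(0.04-0.52j),-0.60+0.00j,-0.64+0.00j], [-0.18+0.43j,-0.18-0.43j,0.40+0.00j,0.71+0.00j], [0.14-0.20j,(0.14+0.2j),(-0.65+0j),(0.26+0j)]]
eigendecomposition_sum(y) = [[(0.5+0.31j), -0.36+0.25j, (-0.2+0.35j), (0.02-0.13j)], [0.21-0.41j, 0.22+0.26j, 0.29+0.14j, -0.10-0.01j], [(0.33-0.23j), (0.06+0.3j), (0.17+0.23j), -0.08-0.05j], [(-0.19+0.09j), (-0-0.16j), (-0.07-0.13j), (0.04+0.03j)]] + [[(0.5-0.31j),(-0.36-0.25j),(-0.2-0.35j),0.02+0.13j], [(0.21+0.41j),(0.22-0.26j),(0.29-0.14j),-0.10+0.01j], [0.33+0.23j,0.06-0.30j,0.17-0.23j,-0.08+0.05j], [(-0.19-0.09j),(-0+0.16j),-0.07+0.13j,(0.04-0.03j)]] + [[-0.06-0.00j, (-0.1+0j), -0.01+0.00j, (-0.28-0j)], [-0.15-0.00j, -0.26+0.00j, (-0.02+0j), -0.70-0.00j], [0.10+0.00j, (0.17-0j), (0.01-0j), (0.46+0j)], [(-0.17-0j), (-0.28+0j), -0.02+0.00j, -0.75-0.00j]] + [[(-0.02-0j),  (-0.07-0j),  0.18-0.00j,  (0.18-0j)], [-0.06-0.00j,  (-0.27-0j),  (0.64-0j),  (0.67-0j)], [0.06+0.00j,  0.30+0.00j,  -0.72+0.00j,  -0.74+0.00j], [(0.02+0j),  0.11+0.00j,  -0.26+0.00j,  -0.27+0.00j]]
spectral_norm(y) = 1.40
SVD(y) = [[-0.76,-0.35,0.54,-0.1], [0.31,-0.7,0.1,0.64], [-0.57,0.1,-0.65,0.50], [0.01,0.62,0.53,0.58]] @ diag([1.4016282035989263, 1.3732138020743339, 1.0547179968855085, 1.0227375908386382]) @ [[-0.8, 0.22, 0.55, 0.15], [-0.52, 0.24, -0.76, -0.32], [-0.29, -0.92, 0.02, -0.26], [0.14, 0.22, 0.36, -0.90]]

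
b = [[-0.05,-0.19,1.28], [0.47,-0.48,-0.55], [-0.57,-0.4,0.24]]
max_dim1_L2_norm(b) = 1.29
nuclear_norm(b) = 2.76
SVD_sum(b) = [[-0.35, -0.06, 1.20], [0.18, 0.03, -0.61], [-0.11, -0.02, 0.39]] + [[0.15, -0.24, 0.03], [0.32, -0.49, 0.07], [0.03, -0.04, 0.01]] + [[0.15, 0.10, 0.05],[-0.03, -0.02, -0.01],[-0.49, -0.34, -0.16]]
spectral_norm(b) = 1.46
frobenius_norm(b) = 1.72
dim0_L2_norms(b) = [0.74, 0.65, 1.41]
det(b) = -0.61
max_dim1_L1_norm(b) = 1.52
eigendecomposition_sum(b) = [[-0.02+0.46j,(-0.17+0.13j),0.59-0.09j], [0.20-0.01j,(0.06+0.07j),(-0.06-0.25j)], [(-0.29+0.09j),-0.12-0.08j,0.18+0.35j]] + [[-0.02-0.46j, (-0.17-0.13j), 0.59+0.09j], [0.20+0.01j, 0.06-0.07j, (-0.06+0.25j)], [(-0.29-0.09j), (-0.12+0.08j), (0.18-0.35j)]] + [[(-0.01-0j), (0.14-0j), 0.10-0.00j], [(0.06+0j), (-0.61+0j), -0.42+0.00j], [0.02+0.00j, (-0.17+0j), -0.12+0.00j]]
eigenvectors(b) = [[(0.78+0j), (0.78-0j), -0.22+0.00j], [-0.03-0.34j, (-0.03+0.34j), (0.94+0j)], [(0.16+0.49j), (0.16-0.49j), 0.26+0.00j]]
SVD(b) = [[-0.86, 0.43, 0.29], [0.44, 0.9, -0.05], [-0.28, 0.08, -0.96]] @ diag([1.461187011401315, 0.6553255799148658, 0.6393597594635883]) @ [[0.28, 0.04, -0.96], [0.54, -0.83, 0.12], [0.79, 0.55, 0.26]]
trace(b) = -0.29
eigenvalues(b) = [(0.22+0.88j), (0.22-0.88j), (-0.74+0j)]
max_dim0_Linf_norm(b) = 1.28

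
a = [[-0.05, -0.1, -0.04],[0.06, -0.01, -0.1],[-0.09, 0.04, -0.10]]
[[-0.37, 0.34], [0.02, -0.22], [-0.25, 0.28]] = a@[[2.48, -3.87], [2.01, -1.51], [1.12, 0.07]]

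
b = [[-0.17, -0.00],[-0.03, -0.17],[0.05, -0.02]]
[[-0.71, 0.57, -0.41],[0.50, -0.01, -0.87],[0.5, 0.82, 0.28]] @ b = [[0.08, -0.09], [-0.13, 0.02], [-0.1, -0.14]]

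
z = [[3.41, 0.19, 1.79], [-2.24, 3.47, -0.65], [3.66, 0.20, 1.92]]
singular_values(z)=[6.22, 3.28, 0.0]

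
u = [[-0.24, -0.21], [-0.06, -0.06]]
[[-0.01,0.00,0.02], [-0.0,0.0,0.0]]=u@ [[0.02, -0.0, -0.03], [0.02, -0.00, -0.04]]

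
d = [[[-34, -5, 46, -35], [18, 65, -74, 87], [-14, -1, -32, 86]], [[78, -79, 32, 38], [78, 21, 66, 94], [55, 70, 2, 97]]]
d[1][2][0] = 55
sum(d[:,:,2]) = 40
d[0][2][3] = 86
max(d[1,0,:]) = 78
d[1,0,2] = 32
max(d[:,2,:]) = 97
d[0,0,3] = -35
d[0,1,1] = 65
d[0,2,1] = -1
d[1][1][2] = 66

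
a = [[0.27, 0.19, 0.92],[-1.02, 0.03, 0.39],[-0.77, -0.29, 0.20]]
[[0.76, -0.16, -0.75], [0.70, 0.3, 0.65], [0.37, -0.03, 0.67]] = a @[[-0.34, -0.36, -0.83], [0.24, 0.88, -0.43], [0.88, -0.25, -0.48]]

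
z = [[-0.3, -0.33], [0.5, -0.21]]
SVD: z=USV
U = [[-0.50, 0.87], [0.87, 0.5]]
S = [0.58, 0.39]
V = [[1.00,-0.03], [-0.03,-1.00]]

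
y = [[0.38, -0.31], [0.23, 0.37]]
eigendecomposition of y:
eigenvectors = [[0.76+0.00j, (0.76-0j)], [0.01-0.65j, (0.01+0.65j)]]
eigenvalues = [(0.38+0.27j), (0.38-0.27j)]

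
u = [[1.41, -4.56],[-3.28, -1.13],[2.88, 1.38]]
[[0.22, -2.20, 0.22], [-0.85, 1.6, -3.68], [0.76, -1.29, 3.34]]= u @ [[0.25, -0.59, 1.03], [0.03, 0.3, 0.27]]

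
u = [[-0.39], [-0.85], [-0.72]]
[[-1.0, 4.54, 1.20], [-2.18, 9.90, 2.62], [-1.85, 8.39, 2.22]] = u @ [[2.57,-11.65,-3.08]]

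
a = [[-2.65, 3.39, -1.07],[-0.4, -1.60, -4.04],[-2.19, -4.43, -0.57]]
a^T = [[-2.65, -0.40, -2.19],[3.39, -1.6, -4.43],[-1.07, -4.04, -0.57]]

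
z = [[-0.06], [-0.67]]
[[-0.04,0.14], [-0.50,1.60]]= z @ [[0.75, -2.39]]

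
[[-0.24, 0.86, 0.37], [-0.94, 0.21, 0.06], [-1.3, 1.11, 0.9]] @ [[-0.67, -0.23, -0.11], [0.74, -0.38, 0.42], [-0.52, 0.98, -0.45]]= [[0.6, 0.09, 0.22], [0.75, 0.20, 0.16], [1.22, 0.76, 0.20]]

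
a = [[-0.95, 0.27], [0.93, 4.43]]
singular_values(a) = [4.53, 0.99]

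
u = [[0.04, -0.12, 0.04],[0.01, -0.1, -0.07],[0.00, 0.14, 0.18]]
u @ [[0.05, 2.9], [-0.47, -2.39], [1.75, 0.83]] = [[0.13, 0.44], [-0.08, 0.21], [0.25, -0.19]]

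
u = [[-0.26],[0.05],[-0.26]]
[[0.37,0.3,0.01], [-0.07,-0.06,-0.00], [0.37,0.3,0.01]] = u@[[-1.42, -1.17, -0.02]]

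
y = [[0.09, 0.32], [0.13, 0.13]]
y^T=[[0.09, 0.13], [0.32, 0.13]]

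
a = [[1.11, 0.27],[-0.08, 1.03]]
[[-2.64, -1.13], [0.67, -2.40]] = a@[[-2.49, -0.44], [0.46, -2.36]]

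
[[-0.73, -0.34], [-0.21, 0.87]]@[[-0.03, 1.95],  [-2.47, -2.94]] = [[0.86,-0.42], [-2.14,-2.97]]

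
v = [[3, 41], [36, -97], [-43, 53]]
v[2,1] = 53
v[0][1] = 41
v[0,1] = 41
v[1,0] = 36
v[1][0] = 36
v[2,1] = 53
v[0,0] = 3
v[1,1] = -97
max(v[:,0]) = 36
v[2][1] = 53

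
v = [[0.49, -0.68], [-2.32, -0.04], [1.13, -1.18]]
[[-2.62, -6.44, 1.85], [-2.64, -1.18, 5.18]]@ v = [[15.75, -0.14], [7.3, -4.27]]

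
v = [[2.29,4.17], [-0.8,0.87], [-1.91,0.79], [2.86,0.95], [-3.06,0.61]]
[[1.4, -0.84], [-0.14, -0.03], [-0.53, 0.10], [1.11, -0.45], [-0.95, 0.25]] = v @ [[0.34, -0.11], [0.15, -0.14]]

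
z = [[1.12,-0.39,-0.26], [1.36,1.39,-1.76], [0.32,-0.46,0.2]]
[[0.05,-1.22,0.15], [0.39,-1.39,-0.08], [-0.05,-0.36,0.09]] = z@ [[-0.32, -0.81, 0.35], [-0.48, 0.45, 0.27], [-0.85, 0.52, 0.53]]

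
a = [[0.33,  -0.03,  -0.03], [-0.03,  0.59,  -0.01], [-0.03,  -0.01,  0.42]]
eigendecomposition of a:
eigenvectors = [[-0.95, -0.29, 0.11],[-0.12, 0.01, -0.99],[-0.29, 0.96, 0.04]]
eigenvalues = [0.32, 0.43, 0.59]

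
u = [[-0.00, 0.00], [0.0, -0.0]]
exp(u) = [[1.0, 0.0], [0.0, 1.00]]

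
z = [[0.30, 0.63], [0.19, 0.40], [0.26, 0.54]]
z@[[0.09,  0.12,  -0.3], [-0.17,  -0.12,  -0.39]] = [[-0.08, -0.04, -0.34],[-0.05, -0.03, -0.21],[-0.07, -0.03, -0.29]]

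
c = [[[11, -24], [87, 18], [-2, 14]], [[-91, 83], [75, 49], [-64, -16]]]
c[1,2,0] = -64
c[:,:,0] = [[11, 87, -2], [-91, 75, -64]]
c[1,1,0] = 75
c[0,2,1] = 14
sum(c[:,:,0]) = 16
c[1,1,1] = 49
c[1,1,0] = 75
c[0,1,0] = 87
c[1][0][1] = 83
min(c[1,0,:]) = -91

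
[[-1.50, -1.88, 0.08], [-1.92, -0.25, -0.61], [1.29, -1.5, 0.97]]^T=[[-1.5,  -1.92,  1.29], [-1.88,  -0.25,  -1.5], [0.08,  -0.61,  0.97]]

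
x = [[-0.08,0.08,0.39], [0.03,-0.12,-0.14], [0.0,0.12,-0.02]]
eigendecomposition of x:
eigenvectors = [[(0.98+0j), (-0.85+0j), (-0.85-0j)], [(0.03+0j), 0.34+0.23j, 0.34-0.23j], [0.19+0.00j, -0.01-0.32j, (-0.01+0.32j)]]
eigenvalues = [(-0+0j), (-0.11+0.12j), (-0.11-0.12j)]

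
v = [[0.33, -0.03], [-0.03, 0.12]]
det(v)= 0.039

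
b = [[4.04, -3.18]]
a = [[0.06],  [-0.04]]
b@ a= [[0.37]]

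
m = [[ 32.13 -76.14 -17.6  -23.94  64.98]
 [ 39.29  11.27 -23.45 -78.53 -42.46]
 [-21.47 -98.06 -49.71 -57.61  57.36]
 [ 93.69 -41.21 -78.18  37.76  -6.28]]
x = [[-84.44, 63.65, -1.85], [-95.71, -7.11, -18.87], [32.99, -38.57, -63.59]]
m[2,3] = -57.61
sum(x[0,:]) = -22.64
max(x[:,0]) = 32.99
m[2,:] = [-21.47, -98.06, -49.71, -57.61, 57.36]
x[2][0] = 32.99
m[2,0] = -21.47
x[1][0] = -95.71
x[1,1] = -7.11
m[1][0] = 39.29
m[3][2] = -78.18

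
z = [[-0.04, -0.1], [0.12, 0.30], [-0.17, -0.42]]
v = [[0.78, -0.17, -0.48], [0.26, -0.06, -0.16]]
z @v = [[-0.06,0.01,0.04], [0.17,-0.04,-0.11], [-0.24,0.05,0.15]]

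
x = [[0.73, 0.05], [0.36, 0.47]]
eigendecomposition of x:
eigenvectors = [[0.66,  -0.16], [0.75,  0.99]]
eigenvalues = [0.79, 0.41]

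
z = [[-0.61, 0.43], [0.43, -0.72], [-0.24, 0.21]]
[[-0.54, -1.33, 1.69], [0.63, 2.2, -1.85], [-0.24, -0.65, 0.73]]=z@[[0.47,0.05,-1.65], [-0.6,-3.02,1.59]]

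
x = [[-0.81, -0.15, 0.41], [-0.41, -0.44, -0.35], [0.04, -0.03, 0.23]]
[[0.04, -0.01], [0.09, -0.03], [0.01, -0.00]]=x@[[-0.01, 0.00], [-0.20, 0.06], [0.0, -0.00]]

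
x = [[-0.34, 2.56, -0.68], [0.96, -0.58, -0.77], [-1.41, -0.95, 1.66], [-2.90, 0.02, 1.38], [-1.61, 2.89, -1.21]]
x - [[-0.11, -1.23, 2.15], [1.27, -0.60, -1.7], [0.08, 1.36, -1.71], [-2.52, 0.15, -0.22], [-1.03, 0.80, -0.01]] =[[-0.23, 3.79, -2.83], [-0.31, 0.02, 0.93], [-1.49, -2.31, 3.37], [-0.38, -0.13, 1.6], [-0.58, 2.09, -1.2]]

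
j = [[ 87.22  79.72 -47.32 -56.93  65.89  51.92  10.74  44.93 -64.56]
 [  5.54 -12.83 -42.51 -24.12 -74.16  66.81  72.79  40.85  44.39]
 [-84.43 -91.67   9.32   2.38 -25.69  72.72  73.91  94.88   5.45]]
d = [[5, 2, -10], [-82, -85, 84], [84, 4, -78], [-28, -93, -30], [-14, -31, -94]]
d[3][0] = -28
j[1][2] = -42.51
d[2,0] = 84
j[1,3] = -24.12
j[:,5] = [51.92, 66.81, 72.72]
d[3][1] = -93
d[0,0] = 5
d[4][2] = -94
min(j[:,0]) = -84.43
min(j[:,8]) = -64.56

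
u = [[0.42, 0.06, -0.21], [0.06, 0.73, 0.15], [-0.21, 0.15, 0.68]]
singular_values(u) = [0.88, 0.68, 0.27]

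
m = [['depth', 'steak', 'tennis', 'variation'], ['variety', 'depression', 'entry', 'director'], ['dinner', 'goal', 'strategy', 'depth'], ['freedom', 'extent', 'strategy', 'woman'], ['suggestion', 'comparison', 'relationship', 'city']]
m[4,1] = 'comparison'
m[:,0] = ['depth', 'variety', 'dinner', 'freedom', 'suggestion']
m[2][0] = 'dinner'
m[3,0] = 'freedom'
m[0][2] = 'tennis'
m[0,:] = ['depth', 'steak', 'tennis', 'variation']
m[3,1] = 'extent'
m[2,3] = 'depth'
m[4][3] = 'city'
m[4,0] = 'suggestion'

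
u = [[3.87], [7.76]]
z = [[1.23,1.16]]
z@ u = [[13.76]]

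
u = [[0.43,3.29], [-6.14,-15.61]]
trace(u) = -15.18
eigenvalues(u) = [-0.95, -14.23]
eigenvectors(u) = [[0.92, -0.22], [-0.39, 0.98]]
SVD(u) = [[-0.19, 0.98],  [0.98, 0.19]] @ diag([17.080899240368712, 0.7896715395476349]) @ [[-0.36, -0.93], [-0.93, 0.36]]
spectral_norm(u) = 17.08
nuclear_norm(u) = 17.87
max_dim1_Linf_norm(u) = 15.61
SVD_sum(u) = [[1.15, 3.01],[-6.0, -15.66]] + [[-0.72, 0.28], [-0.14, 0.05]]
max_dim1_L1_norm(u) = 21.75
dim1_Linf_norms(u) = [3.29, 15.61]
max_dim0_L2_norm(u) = 15.95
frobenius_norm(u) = 17.10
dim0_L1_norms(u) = [6.57, 18.9]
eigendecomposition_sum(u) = [[-1.05,-0.23], [0.44,0.1]] + [[1.48, 3.52],[-6.58, -15.71]]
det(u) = 13.49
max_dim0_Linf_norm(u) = 15.61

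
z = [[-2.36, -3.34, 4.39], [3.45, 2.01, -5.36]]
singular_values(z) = [8.89, 1.31]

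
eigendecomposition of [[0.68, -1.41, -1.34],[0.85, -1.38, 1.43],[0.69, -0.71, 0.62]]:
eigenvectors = [[0.80+0.00j, (0.8-0j), -0.75+0.00j], [0.15-0.45j, 0.15+0.45j, -0.66+0.00j], [0.12-0.36j, (0.12+0.36j), (0.04+0j)]]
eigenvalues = [(0.21+1.39j), (0.21-1.39j), (-0.51+0j)]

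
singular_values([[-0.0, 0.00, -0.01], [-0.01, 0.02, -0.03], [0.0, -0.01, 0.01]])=[0.04, 0.01, 0.0]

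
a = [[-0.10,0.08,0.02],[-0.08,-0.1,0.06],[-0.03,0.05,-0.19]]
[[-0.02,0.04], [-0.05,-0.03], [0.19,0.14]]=a@[[-0.05, -0.33], [-0.01, 0.22], [-0.99, -0.62]]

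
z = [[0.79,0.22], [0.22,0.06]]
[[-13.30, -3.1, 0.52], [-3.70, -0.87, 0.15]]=z @ [[-15.08, -5.06, 0.62],[-6.32, 4.08, 0.16]]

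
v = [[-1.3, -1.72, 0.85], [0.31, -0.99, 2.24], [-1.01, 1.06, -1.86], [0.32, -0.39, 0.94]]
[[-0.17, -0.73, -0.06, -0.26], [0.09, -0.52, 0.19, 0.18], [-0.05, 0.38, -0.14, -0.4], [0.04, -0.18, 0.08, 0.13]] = v @ [[0.01, 0.14, 0.00, 0.3], [0.14, 0.25, 0.1, -0.07], [0.10, -0.14, 0.13, 0.01]]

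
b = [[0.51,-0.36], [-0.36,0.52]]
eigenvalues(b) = [0.15, 0.88]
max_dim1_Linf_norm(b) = 0.52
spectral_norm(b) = 0.88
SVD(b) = [[-0.7, 0.71], [0.71, 0.7]] @ diag([0.8750347205478938, 0.15496527945210622]) @ [[-0.70, 0.71], [0.71, 0.7]]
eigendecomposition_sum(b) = [[0.08,0.08], [0.08,0.08]] + [[0.43, -0.44], [-0.44, 0.44]]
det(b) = 0.14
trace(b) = 1.03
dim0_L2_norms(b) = [0.62, 0.63]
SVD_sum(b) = [[0.43,-0.44], [-0.44,0.44]] + [[0.08, 0.08], [0.08, 0.08]]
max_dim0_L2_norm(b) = 0.63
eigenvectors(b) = [[-0.71, 0.70],[-0.70, -0.71]]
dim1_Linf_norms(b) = [0.51, 0.52]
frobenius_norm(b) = 0.89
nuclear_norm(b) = 1.03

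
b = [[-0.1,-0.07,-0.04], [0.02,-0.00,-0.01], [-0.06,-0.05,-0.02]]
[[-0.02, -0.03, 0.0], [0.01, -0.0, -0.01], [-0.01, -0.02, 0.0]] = b@[[0.36, -0.04, -0.23], [-0.04, 0.5, 0.02], [-0.23, 0.02, 0.54]]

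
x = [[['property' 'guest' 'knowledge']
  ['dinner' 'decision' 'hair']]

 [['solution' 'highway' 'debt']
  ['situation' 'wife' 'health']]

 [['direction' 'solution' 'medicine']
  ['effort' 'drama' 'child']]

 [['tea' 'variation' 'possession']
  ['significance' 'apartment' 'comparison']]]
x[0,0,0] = 'property'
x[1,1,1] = 'wife'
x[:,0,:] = [['property', 'guest', 'knowledge'], ['solution', 'highway', 'debt'], ['direction', 'solution', 'medicine'], ['tea', 'variation', 'possession']]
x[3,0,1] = 'variation'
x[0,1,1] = 'decision'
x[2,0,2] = 'medicine'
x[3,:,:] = [['tea', 'variation', 'possession'], ['significance', 'apartment', 'comparison']]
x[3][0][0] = 'tea'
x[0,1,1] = 'decision'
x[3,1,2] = 'comparison'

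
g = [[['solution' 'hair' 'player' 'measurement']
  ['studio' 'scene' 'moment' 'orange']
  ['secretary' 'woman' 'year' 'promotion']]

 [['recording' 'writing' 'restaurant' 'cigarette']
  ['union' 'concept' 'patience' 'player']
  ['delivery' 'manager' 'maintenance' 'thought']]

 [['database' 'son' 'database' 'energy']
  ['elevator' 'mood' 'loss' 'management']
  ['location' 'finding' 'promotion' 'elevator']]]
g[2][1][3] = 'management'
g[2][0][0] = 'database'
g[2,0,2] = 'database'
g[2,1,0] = 'elevator'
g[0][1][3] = 'orange'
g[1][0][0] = 'recording'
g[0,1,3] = 'orange'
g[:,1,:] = [['studio', 'scene', 'moment', 'orange'], ['union', 'concept', 'patience', 'player'], ['elevator', 'mood', 'loss', 'management']]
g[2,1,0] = 'elevator'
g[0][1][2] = 'moment'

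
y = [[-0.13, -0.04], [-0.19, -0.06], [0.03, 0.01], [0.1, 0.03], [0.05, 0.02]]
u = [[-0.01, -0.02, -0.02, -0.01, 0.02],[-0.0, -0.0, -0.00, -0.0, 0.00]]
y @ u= [[0.00, 0.0, 0.00, 0.0, -0.00], [0.0, 0.0, 0.00, 0.00, -0.00], [-0.00, -0.00, -0.0, -0.0, 0.00], [-0.00, -0.0, -0.0, -0.00, 0.0], [-0.00, -0.0, -0.0, -0.00, 0.0]]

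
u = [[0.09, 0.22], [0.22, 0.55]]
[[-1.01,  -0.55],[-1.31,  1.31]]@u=[[-0.21, -0.52],  [0.17, 0.43]]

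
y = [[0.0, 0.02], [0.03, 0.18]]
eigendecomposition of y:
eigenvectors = [[-0.99, -0.11], [0.16, -0.99]]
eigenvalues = [-0.0, 0.18]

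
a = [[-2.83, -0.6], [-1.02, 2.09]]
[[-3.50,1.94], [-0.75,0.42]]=a@[[1.19, -0.66], [0.22, -0.12]]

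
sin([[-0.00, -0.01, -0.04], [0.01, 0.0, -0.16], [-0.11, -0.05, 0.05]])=[[-0.0, -0.01, -0.04], [0.01, -0.00, -0.16], [-0.11, -0.05, 0.05]]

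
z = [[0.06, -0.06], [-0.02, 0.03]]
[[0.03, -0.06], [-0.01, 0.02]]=z@[[0.21,-0.3], [-0.30,0.62]]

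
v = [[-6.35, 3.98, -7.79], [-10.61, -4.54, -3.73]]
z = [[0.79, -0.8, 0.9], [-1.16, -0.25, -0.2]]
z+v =[[-5.56,3.18,-6.89], [-11.77,-4.79,-3.93]]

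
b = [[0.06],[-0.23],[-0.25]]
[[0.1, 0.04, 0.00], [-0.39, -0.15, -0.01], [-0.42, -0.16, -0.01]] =b @ [[1.68, 0.64, 0.05]]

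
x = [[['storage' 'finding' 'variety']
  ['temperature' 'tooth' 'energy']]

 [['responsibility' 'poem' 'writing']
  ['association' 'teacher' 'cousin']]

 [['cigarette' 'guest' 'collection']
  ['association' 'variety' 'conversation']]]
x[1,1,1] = 'teacher'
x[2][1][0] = 'association'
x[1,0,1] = 'poem'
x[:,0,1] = ['finding', 'poem', 'guest']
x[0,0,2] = 'variety'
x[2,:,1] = ['guest', 'variety']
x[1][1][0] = 'association'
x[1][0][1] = 'poem'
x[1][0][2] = 'writing'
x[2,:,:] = [['cigarette', 'guest', 'collection'], ['association', 'variety', 'conversation']]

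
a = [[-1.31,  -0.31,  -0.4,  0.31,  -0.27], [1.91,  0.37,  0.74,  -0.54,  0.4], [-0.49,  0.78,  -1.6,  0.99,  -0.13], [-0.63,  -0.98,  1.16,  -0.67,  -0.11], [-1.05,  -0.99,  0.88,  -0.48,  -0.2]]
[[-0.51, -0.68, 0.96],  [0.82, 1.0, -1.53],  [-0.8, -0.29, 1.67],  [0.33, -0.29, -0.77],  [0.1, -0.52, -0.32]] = a@ [[0.04,0.33,-0.44], [0.50,0.35,-0.09], [0.2,0.19,-0.44], [-0.88,-0.08,0.87], [-0.17,0.14,0.35]]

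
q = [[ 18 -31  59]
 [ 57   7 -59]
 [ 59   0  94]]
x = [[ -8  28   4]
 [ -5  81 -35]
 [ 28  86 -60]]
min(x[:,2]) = -60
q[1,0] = 57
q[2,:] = [59, 0, 94]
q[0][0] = 18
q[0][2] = 59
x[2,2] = -60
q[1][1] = 7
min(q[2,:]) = 0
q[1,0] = 57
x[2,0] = 28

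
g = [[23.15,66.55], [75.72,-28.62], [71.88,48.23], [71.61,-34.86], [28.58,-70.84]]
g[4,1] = -70.84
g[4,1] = -70.84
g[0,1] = 66.55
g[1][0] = 75.72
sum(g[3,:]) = 36.75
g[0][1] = 66.55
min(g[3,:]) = -34.86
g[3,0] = 71.61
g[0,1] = 66.55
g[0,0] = 23.15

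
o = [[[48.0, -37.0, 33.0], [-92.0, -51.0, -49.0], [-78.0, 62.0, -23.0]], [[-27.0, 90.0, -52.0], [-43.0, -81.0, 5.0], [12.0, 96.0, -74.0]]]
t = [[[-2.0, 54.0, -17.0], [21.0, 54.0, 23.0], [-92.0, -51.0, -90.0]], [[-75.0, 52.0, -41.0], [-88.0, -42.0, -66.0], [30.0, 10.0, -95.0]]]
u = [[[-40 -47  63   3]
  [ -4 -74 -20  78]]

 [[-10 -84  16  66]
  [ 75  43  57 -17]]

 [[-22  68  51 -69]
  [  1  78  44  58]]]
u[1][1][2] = 57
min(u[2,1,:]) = 1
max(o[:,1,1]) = -51.0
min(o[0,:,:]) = -92.0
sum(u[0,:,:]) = -41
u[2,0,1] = 68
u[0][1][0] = -4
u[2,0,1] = 68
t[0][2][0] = -92.0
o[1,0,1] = 90.0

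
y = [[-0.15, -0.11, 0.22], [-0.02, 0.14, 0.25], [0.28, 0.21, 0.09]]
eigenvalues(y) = [-0.37, 0.08, 0.37]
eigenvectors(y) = [[0.74, 0.58, 0.13], [0.32, -0.78, 0.72], [-0.59, 0.22, 0.68]]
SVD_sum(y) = [[-0.09, -0.09, -0.03], [0.1, 0.09, 0.03], [0.26, 0.24, 0.08]] + [[-0.09,0.01,0.24], [-0.09,0.01,0.23], [0.00,-0.0,-0.00]] + [[0.03,-0.04,0.01], [-0.03,0.04,-0.01], [0.02,-0.03,0.01]]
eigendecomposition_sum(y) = [[-0.2, -0.11, 0.15],  [-0.09, -0.05, 0.07],  [0.16, 0.09, -0.12]] + [[0.03, -0.03, 0.03], [-0.04, 0.04, -0.03], [0.01, -0.01, 0.01]] + [[0.02, 0.03, 0.04], [0.11, 0.15, 0.22], [0.10, 0.14, 0.2]]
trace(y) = 0.08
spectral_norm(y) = 0.41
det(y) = -0.01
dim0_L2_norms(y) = [0.32, 0.28, 0.34]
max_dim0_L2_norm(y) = 0.34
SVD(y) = [[-0.32, -0.71, 0.62],[0.34, -0.70, -0.63],[0.89, 0.01, 0.46]] @ diag([0.4054368596652639, 0.35404212765184984, 0.07984437783914711]) @ [[0.71,0.66,0.23], [0.35,-0.05,-0.94], [0.61,-0.75,0.27]]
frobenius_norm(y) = 0.54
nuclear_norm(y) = 0.84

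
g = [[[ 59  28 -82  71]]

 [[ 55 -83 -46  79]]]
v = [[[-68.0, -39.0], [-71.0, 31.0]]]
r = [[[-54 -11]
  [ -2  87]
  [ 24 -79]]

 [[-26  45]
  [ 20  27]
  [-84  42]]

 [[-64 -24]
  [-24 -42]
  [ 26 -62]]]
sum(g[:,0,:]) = 81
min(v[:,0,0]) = -68.0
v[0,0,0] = -68.0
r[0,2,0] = 24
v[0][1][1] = 31.0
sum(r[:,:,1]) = -17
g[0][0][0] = 59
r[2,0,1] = -24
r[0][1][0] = -2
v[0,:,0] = [-68.0, -71.0]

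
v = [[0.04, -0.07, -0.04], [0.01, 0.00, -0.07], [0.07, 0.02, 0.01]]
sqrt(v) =[[0.26, -0.13, -0.13],[0.07, 0.16, -0.16],[0.13, 0.1, 0.21]]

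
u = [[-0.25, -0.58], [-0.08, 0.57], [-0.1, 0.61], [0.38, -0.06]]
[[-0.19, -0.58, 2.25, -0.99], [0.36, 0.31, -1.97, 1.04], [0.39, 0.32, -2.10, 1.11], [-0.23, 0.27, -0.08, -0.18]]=u@[[-0.52,  0.80,  -0.76,  -0.19],  [0.56,  0.65,  -3.56,  1.79]]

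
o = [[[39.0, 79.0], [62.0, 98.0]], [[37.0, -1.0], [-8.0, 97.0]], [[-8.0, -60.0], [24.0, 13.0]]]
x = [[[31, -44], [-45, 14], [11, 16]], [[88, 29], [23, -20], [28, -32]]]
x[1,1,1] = -20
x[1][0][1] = 29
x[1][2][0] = 28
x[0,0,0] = 31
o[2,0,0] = -8.0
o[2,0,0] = -8.0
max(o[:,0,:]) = 79.0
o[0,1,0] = 62.0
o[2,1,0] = 24.0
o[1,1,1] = 97.0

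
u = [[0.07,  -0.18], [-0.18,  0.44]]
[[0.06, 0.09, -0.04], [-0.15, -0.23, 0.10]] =u@ [[0.37,  0.55,  -0.26], [-0.19,  -0.29,  0.13]]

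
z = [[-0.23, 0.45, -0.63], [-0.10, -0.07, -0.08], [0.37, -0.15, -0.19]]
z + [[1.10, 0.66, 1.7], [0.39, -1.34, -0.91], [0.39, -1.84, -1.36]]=[[0.87, 1.11, 1.07], [0.29, -1.41, -0.99], [0.76, -1.99, -1.55]]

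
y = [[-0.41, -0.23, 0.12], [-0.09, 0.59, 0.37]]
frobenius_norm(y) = 0.85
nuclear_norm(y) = 1.18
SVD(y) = [[-0.20, 0.98], [0.98, 0.20]] @ diag([0.7100092146138416, 0.4736949600359241]) @ [[-0.01, 0.88, 0.48], [-0.89, -0.23, 0.40]]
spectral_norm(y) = 0.71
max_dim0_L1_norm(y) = 0.82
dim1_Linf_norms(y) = [0.41, 0.59]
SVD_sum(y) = [[0.0, -0.12, -0.07], [-0.01, 0.61, 0.33]] + [[-0.41, -0.11, 0.19], [-0.08, -0.02, 0.04]]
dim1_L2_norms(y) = [0.49, 0.7]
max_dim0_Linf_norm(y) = 0.59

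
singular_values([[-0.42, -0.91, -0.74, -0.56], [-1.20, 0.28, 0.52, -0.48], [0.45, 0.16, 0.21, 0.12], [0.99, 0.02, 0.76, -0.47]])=[1.77, 1.35, 0.99, 0.0]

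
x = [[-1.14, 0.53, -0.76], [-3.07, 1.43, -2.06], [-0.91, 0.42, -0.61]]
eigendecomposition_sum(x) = [[-1.08, 0.49, -0.71], [-2.92, 1.33, -1.91], [-0.9, 0.41, -0.59]] + [[-0.06, 0.04, -0.05], [-0.16, 0.11, -0.15], [-0.02, 0.02, -0.02]] + [[-0.00, 0.0, 0.00], [0.01, -0.01, -0.0], [0.01, -0.00, -0.00]]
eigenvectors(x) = [[0.33,0.34,0.05], [0.9,0.93,-0.78], [0.28,0.14,-0.62]]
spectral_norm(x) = 4.39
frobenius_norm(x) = 4.39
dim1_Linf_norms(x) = [1.14, 3.07, 0.91]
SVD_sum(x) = [[-1.14, 0.53, -0.76],[-3.07, 1.43, -2.06],[-0.91, 0.42, -0.61]] + [[-0.0, -0.0, 0.00], [0.0, 0.00, -0.0], [-0.0, -0.0, 0.0]] + [[0.0, 0.00, 0.0], [0.0, 0.00, 0.0], [-0.00, -0.00, -0.0]]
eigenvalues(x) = [-0.34, 0.03, -0.01]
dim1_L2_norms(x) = [1.47, 3.96, 1.17]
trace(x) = -0.32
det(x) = 0.00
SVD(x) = [[-0.33, 0.93, -0.16], [-0.9, -0.37, -0.22], [-0.27, 0.07, 0.96]] @ diag([4.387262674498411, 0.0038580750800166165, 0.003367522789049475]) @ [[0.77,  -0.36,  0.52], [-0.57,  -0.05,  0.82], [-0.27,  -0.93,  -0.24]]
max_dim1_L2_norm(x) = 3.96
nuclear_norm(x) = 4.39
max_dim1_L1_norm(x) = 6.56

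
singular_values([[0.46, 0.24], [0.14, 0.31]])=[0.59, 0.18]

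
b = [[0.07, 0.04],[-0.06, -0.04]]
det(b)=-0.000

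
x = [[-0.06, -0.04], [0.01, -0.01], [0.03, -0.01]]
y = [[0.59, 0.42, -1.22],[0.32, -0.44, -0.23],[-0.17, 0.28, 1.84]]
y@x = [[-0.07, -0.02], [-0.03, -0.01], [0.07, -0.01]]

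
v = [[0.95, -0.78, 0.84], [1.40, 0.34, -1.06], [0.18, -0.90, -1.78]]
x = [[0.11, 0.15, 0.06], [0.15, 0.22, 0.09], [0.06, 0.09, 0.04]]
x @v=[[0.33,-0.09,-0.17], [0.47,-0.12,-0.27], [0.19,-0.05,-0.12]]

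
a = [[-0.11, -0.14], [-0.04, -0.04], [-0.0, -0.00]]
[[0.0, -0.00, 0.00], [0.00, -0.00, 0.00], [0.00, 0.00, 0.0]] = a@[[-0.04, 0.13, -0.08], [0.03, -0.10, 0.06]]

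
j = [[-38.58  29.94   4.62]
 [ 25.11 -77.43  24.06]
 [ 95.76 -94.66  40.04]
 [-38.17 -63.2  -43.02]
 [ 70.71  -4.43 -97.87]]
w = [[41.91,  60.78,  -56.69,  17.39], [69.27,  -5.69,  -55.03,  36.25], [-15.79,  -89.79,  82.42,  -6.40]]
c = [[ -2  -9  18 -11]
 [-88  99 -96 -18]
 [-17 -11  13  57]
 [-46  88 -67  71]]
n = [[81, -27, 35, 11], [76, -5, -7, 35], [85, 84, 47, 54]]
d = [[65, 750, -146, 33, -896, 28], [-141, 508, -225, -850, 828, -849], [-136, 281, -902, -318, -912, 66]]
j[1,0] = 25.11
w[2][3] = -6.4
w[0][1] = 60.78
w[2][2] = 82.42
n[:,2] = [35, -7, 47]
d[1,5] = -849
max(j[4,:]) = 70.71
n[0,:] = [81, -27, 35, 11]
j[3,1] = -63.2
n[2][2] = 47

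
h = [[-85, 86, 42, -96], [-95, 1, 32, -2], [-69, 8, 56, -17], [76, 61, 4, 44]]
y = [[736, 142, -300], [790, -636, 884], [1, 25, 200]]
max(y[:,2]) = 884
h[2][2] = 56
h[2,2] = 56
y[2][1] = 25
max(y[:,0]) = 790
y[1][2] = 884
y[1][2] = 884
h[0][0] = -85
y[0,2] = -300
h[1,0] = -95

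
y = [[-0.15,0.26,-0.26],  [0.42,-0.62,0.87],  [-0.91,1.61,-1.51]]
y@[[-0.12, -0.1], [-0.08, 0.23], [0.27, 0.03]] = [[-0.07, 0.07], [0.23, -0.16], [-0.43, 0.42]]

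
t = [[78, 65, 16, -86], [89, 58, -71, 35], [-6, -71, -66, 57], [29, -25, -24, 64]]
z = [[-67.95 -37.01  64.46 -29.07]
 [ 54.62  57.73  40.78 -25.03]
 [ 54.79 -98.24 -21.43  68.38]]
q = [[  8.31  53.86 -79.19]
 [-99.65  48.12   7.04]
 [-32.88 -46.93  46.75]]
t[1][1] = 58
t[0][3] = -86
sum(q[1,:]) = -44.49000000000001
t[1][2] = -71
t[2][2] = -66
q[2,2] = 46.75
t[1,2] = -71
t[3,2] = -24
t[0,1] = 65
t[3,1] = -25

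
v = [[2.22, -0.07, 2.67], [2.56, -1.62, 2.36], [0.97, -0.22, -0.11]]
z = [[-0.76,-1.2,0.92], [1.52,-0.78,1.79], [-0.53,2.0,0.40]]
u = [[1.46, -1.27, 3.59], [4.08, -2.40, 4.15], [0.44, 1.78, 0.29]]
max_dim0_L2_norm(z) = 2.46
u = z + v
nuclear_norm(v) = 6.95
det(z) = 7.24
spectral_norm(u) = 7.40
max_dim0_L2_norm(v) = 3.57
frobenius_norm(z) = 3.66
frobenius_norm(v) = 5.27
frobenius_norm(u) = 7.73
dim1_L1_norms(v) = [4.96, 6.54, 1.3]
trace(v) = 0.49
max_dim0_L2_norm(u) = 5.49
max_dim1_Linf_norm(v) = 2.67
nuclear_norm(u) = 10.51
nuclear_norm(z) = 6.08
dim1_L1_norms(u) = [6.32, 10.63, 2.51]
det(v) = 4.06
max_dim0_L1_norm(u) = 8.03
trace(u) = -0.65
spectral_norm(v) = 5.10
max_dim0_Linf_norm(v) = 2.67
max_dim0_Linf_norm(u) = 4.15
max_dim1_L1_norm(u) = 10.63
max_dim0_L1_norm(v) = 5.75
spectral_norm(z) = 2.83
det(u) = 17.25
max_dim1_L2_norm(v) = 3.84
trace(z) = -1.14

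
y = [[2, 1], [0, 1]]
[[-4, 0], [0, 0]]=y@[[-2, 0], [0, 0]]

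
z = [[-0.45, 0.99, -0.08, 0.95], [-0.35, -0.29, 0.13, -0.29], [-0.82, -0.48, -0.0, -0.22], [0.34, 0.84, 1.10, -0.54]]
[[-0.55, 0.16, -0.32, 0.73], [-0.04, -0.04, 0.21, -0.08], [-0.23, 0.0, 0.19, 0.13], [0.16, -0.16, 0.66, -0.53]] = z@[[0.4, -0.05, -0.11, -0.35], [-0.05, 0.03, -0.1, 0.11], [-0.11, -0.1, 0.60, -0.23], [-0.35, 0.11, -0.23, 0.47]]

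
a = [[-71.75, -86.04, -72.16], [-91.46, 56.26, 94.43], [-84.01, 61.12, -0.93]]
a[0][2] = -72.16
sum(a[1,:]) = 59.23000000000001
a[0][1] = -86.04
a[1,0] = -91.46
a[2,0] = -84.01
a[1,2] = 94.43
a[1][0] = -91.46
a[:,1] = [-86.04, 56.26, 61.12]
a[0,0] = -71.75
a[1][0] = -91.46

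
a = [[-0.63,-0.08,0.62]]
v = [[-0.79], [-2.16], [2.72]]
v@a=[[0.50, 0.06, -0.49], [1.36, 0.17, -1.34], [-1.71, -0.22, 1.69]]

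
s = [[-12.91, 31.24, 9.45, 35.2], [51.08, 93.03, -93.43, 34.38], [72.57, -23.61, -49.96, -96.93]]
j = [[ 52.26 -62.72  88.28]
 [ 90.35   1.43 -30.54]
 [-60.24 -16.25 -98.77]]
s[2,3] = -96.93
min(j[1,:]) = -30.54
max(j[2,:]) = -16.25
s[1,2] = -93.43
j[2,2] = -98.77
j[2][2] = -98.77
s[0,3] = 35.2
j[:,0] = [52.26, 90.35, -60.24]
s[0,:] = [-12.91, 31.24, 9.45, 35.2]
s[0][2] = 9.45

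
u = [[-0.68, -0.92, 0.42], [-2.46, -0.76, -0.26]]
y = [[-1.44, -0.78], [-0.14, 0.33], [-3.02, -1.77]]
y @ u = [[2.9,1.92,-0.40], [-0.72,-0.12,-0.14], [6.41,4.12,-0.81]]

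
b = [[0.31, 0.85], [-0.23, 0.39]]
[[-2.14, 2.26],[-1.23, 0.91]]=b@[[0.67, 0.33], [-2.76, 2.54]]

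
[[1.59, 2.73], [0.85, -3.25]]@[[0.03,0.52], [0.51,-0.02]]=[[1.44, 0.77], [-1.63, 0.51]]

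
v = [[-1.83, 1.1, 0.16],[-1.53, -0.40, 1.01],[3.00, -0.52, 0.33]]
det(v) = 3.49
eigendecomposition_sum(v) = [[(-0.99+0.23j), 0.52+0.39j, 0.00-0.25j], [-0.90-1.27j, (-0.26+0.96j), (0.36-0.14j)], [1.23+0.27j, -0.37-0.72j, -0.14+0.28j]] + [[(-0.99-0.23j), (0.52-0.39j), 0.00+0.25j],[(-0.9+1.27j), (-0.26-0.96j), 0.36+0.14j],[1.23-0.27j, -0.37+0.72j, (-0.14-0.28j)]] + [[0.14+0.00j, (0.06-0j), (0.16+0j)], [0.27+0.00j, 0.11-0.00j, 0.29+0.00j], [0.54+0.00j, (0.23-0j), (0.6+0j)]]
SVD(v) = [[-0.52, 0.33, 0.79],[-0.37, -0.92, 0.14],[0.77, -0.22, 0.60]] @ diag([3.920368715595107, 1.2766231562407577, 0.6969522585751976]) @ [[0.98, -0.21, -0.05], [0.1, 0.66, -0.74], [0.19, 0.72, 0.67]]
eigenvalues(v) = [(-1.38+1.48j), (-1.38-1.48j), (0.85+0j)]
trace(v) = -1.90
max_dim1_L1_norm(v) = 3.85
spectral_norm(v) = 3.92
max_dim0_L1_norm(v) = 6.36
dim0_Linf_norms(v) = [3.0, 1.1, 1.01]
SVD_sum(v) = [[-1.98, 0.42, 0.11], [-1.43, 0.31, 0.08], [2.95, -0.63, -0.16]] + [[0.04, 0.28, -0.31], [-0.12, -0.78, 0.87], [-0.03, -0.19, 0.21]] + [[0.10,0.39,0.37], [0.02,0.07,0.07], [0.08,0.3,0.28]]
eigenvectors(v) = [[0.17-0.42j,(0.17+0.42j),(0.23+0j)], [(0.69+0j),0.69-0.00j,0.43+0.00j], [(-0.41+0.38j),-0.41-0.38j,0.88+0.00j]]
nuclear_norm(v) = 5.89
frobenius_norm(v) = 4.18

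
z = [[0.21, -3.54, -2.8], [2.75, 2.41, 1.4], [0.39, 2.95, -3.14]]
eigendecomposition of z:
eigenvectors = [[(0.77+0j), (0.77-0j), 0.31+0.00j],[(-0.19-0.54j), -0.19+0.54j, -0.33+0.00j],[-0.19-0.20j, -0.19+0.20j, 0.89+0.00j]]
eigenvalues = [(1.78+3.21j), (1.78-3.21j), (-4.08+0j)]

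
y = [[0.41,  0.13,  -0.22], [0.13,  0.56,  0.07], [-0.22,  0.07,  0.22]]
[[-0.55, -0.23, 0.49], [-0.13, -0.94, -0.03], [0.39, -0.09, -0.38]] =y @[[-0.59, 0.21, 0.6], [-0.25, -1.78, -0.06], [1.24, 0.38, -1.13]]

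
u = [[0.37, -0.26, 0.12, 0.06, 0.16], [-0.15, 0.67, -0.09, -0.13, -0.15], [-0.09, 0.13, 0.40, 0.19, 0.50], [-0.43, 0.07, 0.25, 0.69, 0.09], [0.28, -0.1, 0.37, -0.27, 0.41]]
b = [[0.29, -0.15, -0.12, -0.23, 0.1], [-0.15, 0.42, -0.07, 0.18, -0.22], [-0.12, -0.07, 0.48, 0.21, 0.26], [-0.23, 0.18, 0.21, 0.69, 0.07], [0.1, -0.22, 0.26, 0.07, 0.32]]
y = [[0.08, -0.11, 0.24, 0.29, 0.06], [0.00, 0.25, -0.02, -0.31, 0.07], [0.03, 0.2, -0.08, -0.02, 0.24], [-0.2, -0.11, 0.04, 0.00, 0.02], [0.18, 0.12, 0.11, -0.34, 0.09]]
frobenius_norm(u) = 1.56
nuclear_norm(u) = 2.94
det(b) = 0.00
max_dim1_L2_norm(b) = 0.78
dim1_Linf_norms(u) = [0.37, 0.67, 0.5, 0.69, 0.41]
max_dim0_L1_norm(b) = 1.38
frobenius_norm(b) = 1.29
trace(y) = 0.34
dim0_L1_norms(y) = [0.49, 0.79, 0.49, 0.96, 0.48]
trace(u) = 2.54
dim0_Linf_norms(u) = [0.43, 0.67, 0.4, 0.69, 0.5]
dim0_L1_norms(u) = [1.32, 1.23, 1.23, 1.34, 1.31]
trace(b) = 2.20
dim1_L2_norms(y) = [0.4, 0.4, 0.32, 0.23, 0.43]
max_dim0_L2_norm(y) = 0.54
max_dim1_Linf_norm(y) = 0.34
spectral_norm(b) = 0.98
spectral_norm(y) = 0.65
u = b + y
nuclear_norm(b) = 2.20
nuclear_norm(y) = 1.57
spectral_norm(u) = 0.98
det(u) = -0.01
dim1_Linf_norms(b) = [0.29, 0.42, 0.48, 0.69, 0.32]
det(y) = -0.00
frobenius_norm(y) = 0.82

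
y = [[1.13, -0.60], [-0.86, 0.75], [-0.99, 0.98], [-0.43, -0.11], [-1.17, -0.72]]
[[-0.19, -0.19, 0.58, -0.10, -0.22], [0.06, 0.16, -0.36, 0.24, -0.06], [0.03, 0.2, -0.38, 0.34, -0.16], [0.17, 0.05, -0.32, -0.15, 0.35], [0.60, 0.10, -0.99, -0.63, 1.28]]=y @ [[-0.33, -0.13, 0.67, 0.20, -0.61], [-0.3, 0.07, 0.29, 0.55, -0.78]]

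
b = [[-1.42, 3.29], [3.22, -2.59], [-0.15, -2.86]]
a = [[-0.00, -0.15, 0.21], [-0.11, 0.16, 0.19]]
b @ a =[[-0.36,0.74,0.33], [0.28,-0.90,0.18], [0.31,-0.44,-0.57]]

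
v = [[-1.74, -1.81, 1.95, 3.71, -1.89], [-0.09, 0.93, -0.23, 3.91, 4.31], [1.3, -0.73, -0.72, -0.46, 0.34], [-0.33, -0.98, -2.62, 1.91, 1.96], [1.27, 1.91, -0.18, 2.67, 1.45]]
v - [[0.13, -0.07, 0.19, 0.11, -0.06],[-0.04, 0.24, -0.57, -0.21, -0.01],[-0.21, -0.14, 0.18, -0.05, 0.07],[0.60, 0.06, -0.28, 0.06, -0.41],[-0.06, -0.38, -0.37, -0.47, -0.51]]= [[-1.87,-1.74,1.76,3.60,-1.83],[-0.05,0.69,0.34,4.12,4.32],[1.51,-0.59,-0.90,-0.41,0.27],[-0.93,-1.04,-2.34,1.85,2.37],[1.33,2.29,0.19,3.14,1.96]]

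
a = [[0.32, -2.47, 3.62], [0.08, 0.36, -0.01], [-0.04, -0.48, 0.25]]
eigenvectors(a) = [[0.99+0.00j, (0.99-0j), (-0.95+0j)], [(0.02-0.12j), (0.02+0.12j), 0.21+0.00j], [(0.06+0.09j), 0.06-0.09j, 0.23+0.00j]]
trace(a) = 0.93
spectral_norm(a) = 4.42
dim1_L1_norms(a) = [6.41, 0.45, 0.77]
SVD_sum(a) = [[0.31, -2.5, 3.6], [-0.01, 0.12, -0.17], [0.03, -0.27, 0.39]] + [[0.01, 0.03, 0.02], [0.09, 0.24, 0.16], [-0.08, -0.21, -0.14]] + [[-0.0, 0.00, 0.00], [0.0, -0.00, -0.00], [0.00, -0.0, -0.00]]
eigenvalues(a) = [(0.47+0.64j), (0.47-0.64j), (-0.02+0j)]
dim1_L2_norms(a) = [4.39, 0.37, 0.54]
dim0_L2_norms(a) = [0.33, 2.54, 3.63]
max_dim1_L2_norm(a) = 4.39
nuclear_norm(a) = 4.83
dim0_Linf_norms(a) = [0.32, 2.47, 3.62]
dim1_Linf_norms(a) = [3.62, 0.36, 0.48]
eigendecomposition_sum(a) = [[0.16+0.30j, (-1.25+1.73j), 1.79-0.30j], [(0.04-0.01j), (0.18+0.18j), (-0-0.22j)], [-0.02+0.03j, -0.24-0.02j, (0.13+0.16j)]] + [[(0.16-0.3j), -1.25-1.73j, (1.79+0.3j)], [(0.04+0.01j), 0.18-0.18j, -0.00+0.22j], [-0.02-0.03j, -0.24+0.02j, 0.13-0.16j]] + [[(-0+0j), 0.03-0.00j, (0.04-0j)], [0.00-0.00j, -0.01+0.00j, (-0.01+0j)], [0.00-0.00j, -0.01+0.00j, -0.01+0.00j]]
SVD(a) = [[-0.99, -0.11, -0.05], [0.05, -0.75, 0.65], [-0.11, 0.65, 0.75]] @ diag([4.42437240662568, 0.40396721560606613, 0.006268668501033928]) @ [[-0.07, 0.57, -0.82], [-0.30, -0.80, -0.53], [0.95, -0.21, -0.23]]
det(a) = -0.01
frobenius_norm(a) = 4.44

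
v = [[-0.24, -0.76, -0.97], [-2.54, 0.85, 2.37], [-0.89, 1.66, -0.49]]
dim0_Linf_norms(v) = [2.54, 1.66, 2.37]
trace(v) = 0.12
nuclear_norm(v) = 6.55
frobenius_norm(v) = 4.26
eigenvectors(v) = [[-0.32, 0.70, 0.3], [0.83, 0.04, -0.46], [0.46, 0.72, 0.83]]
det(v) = 6.95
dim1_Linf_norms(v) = [0.97, 2.54, 1.66]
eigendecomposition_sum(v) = [[0.63, -0.64, -0.59], [-1.65, 1.66, 1.53], [-0.91, 0.92, 0.84]] + [[-1.41, -0.63, 0.16], [-0.07, -0.03, 0.01], [-1.44, -0.64, 0.16]] + [[0.53, 0.50, -0.54], [-0.82, -0.78, 0.84], [1.46, 1.39, -1.5]]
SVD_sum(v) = [[0.49, -0.26, -0.44], [-2.46, 1.29, 2.2], [-0.64, 0.34, 0.57]] + [[-0.0, 0.02, -0.02], [0.06, -0.34, 0.27], [-0.23, 1.34, -1.04]] + [[-0.73, -0.52, -0.51], [-0.14, -0.1, -0.10], [-0.02, -0.02, -0.02]]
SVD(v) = [[0.19, -0.02, 0.98], [-0.95, 0.25, 0.19], [-0.25, -0.97, 0.03]] @ diag([3.7299075207916856, 1.770791107049433, 1.0521353247259932]) @ [[0.69, -0.37, -0.62], [0.13, -0.78, 0.61], [-0.71, -0.5, -0.49]]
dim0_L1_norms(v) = [3.67, 3.27, 3.83]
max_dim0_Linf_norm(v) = 2.54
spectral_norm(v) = 3.73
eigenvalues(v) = [3.13, -1.27, -1.74]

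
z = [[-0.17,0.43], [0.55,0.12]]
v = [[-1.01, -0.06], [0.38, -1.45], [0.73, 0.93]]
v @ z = [[0.14, -0.44],[-0.86, -0.01],[0.39, 0.43]]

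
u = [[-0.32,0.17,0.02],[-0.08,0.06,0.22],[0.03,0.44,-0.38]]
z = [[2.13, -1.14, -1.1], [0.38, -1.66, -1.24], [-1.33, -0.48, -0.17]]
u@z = [[-0.64,0.07,0.14],[-0.44,-0.11,-0.02],[0.74,-0.58,-0.51]]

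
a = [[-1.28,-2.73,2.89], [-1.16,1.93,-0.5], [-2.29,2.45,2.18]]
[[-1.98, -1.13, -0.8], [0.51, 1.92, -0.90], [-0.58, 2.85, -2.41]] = a @ [[0.13, -0.55, 0.48], [0.24, 0.66, -0.26], [-0.4, -0.01, -0.31]]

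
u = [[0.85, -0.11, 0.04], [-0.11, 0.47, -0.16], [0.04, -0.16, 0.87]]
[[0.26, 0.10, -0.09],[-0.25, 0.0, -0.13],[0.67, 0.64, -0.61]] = u @ [[0.24, 0.12, -0.15], [-0.24, 0.3, -0.59], [0.71, 0.78, -0.80]]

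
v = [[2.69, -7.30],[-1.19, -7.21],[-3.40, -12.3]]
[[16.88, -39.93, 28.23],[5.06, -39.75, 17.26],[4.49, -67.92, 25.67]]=v@[[3.02, 0.08, 2.76],[-1.2, 5.5, -2.85]]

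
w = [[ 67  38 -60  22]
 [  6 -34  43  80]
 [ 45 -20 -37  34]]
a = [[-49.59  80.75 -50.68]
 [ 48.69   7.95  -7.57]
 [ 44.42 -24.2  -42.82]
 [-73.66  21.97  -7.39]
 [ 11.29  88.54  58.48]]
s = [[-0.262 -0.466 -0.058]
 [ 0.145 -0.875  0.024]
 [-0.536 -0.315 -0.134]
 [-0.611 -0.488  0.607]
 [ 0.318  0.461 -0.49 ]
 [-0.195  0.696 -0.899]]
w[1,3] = 80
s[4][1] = 0.461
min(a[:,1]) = -24.2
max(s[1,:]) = 0.145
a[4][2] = 58.48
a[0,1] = 80.75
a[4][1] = 88.54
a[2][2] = -42.82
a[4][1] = 88.54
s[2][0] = -0.536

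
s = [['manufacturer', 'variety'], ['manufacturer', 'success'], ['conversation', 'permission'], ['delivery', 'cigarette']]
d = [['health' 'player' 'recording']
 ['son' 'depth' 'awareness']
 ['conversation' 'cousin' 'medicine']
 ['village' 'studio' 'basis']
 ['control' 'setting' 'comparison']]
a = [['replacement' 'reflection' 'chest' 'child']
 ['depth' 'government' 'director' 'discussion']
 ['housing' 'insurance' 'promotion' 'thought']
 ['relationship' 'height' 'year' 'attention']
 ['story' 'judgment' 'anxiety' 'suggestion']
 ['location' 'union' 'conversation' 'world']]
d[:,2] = ['recording', 'awareness', 'medicine', 'basis', 'comparison']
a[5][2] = 'conversation'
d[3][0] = 'village'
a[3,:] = ['relationship', 'height', 'year', 'attention']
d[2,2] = 'medicine'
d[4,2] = 'comparison'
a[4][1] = 'judgment'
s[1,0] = 'manufacturer'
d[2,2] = 'medicine'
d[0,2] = 'recording'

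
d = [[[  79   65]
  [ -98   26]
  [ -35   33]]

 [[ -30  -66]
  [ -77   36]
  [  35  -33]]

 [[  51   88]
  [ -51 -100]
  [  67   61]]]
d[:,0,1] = [65, -66, 88]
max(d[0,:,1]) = 65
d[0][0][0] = 79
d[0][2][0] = -35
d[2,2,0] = 67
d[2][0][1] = 88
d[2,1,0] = -51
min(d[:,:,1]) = -100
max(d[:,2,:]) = 67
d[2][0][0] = 51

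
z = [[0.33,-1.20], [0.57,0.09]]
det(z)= 0.714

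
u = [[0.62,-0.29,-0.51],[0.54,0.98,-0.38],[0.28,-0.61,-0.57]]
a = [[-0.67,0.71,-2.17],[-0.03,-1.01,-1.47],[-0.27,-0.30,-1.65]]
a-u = [[-1.29, 1.0, -1.66], [-0.57, -1.99, -1.09], [-0.55, 0.31, -1.08]]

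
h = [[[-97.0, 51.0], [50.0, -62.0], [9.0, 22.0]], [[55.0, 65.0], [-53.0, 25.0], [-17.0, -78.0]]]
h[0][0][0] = -97.0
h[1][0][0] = 55.0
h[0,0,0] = -97.0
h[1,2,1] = -78.0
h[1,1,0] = -53.0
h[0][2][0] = 9.0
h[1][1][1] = 25.0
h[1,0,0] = 55.0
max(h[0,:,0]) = 50.0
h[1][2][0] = -17.0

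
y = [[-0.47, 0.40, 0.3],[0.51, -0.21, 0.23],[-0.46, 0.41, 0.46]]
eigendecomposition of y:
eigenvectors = [[0.54,-0.51,0.45], [-0.71,-0.83,0.56], [0.45,0.25,0.70]]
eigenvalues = [-0.75, 0.03, 0.49]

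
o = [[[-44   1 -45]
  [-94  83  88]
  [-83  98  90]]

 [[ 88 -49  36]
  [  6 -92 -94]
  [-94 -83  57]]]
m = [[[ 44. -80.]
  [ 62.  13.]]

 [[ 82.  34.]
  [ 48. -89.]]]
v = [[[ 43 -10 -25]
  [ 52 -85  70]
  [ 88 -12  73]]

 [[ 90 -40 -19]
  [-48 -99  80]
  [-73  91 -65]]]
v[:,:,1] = [[-10, -85, -12], [-40, -99, 91]]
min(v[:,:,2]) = -65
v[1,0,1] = -40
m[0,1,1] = 13.0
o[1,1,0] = 6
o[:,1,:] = [[-94, 83, 88], [6, -92, -94]]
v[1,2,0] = -73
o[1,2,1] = -83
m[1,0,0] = 82.0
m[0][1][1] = 13.0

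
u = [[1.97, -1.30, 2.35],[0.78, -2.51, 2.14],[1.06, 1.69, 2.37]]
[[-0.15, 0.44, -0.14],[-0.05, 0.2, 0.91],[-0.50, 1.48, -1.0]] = u@ [[0.05, -0.18, -0.46], [-0.10, 0.29, -0.43], [-0.16, 0.5, 0.09]]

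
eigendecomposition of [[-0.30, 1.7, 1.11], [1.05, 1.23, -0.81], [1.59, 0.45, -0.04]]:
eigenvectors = [[0.75, -0.65, 0.61], [-0.38, -0.30, 0.02], [-0.53, -0.70, 0.79]]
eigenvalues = [-1.96, 1.65, 1.2]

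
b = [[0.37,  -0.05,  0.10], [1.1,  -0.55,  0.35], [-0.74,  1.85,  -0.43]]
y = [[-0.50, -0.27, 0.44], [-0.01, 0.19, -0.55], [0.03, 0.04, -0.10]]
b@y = [[-0.18, -0.11, 0.18], [-0.53, -0.39, 0.75], [0.34, 0.53, -1.3]]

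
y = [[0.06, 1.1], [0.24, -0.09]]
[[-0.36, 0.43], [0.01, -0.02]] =y@ [[-0.08, 0.05], [-0.32, 0.39]]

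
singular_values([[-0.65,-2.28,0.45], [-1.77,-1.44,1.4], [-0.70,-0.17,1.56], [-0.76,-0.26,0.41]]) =[3.7, 1.65, 0.61]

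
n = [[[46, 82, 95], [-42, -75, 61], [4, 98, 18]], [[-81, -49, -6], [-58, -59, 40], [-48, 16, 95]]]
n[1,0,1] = -49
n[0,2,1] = 98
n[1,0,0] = -81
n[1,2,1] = 16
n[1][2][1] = 16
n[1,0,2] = -6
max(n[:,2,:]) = 98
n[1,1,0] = -58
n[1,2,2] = 95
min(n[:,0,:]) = -81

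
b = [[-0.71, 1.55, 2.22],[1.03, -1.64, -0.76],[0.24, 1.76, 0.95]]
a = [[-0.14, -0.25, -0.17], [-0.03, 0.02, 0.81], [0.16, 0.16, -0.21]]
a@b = [[-0.2, -0.11, -0.28], [0.24, 1.35, 0.69], [0.00, -0.38, 0.03]]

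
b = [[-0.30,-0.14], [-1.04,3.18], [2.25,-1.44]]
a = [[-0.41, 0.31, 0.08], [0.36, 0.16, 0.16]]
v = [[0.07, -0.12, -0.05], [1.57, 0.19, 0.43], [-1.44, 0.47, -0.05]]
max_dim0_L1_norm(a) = 0.77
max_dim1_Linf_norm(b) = 3.18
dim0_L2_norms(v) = [2.13, 0.52, 0.44]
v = b @ a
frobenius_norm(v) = 2.24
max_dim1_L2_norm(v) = 1.64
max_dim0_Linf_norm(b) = 3.18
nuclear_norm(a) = 0.93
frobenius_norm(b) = 4.29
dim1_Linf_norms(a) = [0.41, 0.36]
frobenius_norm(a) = 0.67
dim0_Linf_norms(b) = [2.25, 3.18]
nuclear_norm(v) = 2.72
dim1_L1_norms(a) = [0.8, 0.68]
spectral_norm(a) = 0.57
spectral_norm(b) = 4.05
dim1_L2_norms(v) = [0.15, 1.64, 1.52]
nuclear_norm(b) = 5.48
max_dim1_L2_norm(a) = 0.52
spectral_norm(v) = 2.17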